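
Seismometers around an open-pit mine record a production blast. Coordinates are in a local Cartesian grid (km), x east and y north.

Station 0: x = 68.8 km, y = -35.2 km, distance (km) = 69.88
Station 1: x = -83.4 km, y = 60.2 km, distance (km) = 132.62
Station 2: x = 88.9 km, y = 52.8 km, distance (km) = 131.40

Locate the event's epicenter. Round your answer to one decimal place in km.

-0.6 km east, -43.4 km north

Circle about each station: (x − 68.8)² + (y + 35.2)² = 69.88²; (x + 83.4)² + (y − 60.2)² = 132.62²; (x − 88.9)² + (y − 52.8)² = 131.40².
Subtracting the Station 0 equation from the Station 1 and Station 2 equations removes the quadratic terms:
-304.4 x + 190.8 y = -8097.73
40.2 x + 176.0 y = -7664.18
Solving the 2×2 system: x ≈ -0.6, y ≈ -43.4 km.
Check against Station 0 (with the unrounded x, y): √((x − 68.8)²+(y + 35.2)²) = 69.89 ≈ 69.88 km. ✓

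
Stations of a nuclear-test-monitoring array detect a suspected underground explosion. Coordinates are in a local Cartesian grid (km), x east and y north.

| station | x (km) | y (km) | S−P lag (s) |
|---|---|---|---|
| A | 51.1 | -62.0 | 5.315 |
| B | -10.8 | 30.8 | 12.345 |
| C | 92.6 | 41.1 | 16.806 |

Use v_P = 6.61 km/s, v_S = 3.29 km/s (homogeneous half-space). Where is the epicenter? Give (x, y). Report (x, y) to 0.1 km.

x ≈ 21.8 km, y ≈ -43.2 km

Distance from S−P lag: d = Δt · v_P v_S / (v_P − v_S) = Δt · (6.61·3.29)/(6.61−3.29) ≈ 6.5503·Δt.
So d_A = 34.81, d_B = 80.86, d_C = 110.08 km.
Circle about each station: (x − 51.1)² + (y + 62.0)² = 34.81²; (x + 10.8)² + (y − 30.8)² = 80.86²; (x − 92.6)² + (y − 41.1)² = 110.08².
Subtracting the A equation from the B and C equations removes the quadratic terms:
-123.8 x + 185.6 y = -10716.53
83.0 x + 206.2 y = -7097.11
Solving the 2×2 system: x ≈ 21.8, y ≈ -43.2 km.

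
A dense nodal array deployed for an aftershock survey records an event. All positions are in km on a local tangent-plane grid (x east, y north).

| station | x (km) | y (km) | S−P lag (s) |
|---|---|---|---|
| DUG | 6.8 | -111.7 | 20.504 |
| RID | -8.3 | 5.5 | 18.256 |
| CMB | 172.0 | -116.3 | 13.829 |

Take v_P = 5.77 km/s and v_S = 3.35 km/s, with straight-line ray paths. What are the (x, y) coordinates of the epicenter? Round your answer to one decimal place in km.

136.5 km east, -11.7 km north

Distance from S−P lag: d = Δt · v_P v_S / (v_P − v_S) = Δt · (5.77·3.35)/(5.77−3.35) ≈ 7.9874·Δt.
So d_DUG = 163.77, d_RID = 145.82, d_CMB = 110.46 km.
Circle about each station: (x − 6.8)² + (y + 111.7)² = 163.77²; (x + 8.3)² + (y − 5.5)² = 145.82²; (x − 172.0)² + (y + 116.3)² = 110.46².
Subtracting pairs of circle equations eliminates x²+y² and gives linear equations (the radical axes):
-30.2 x + 234.4 y = -6866.85
330.4 x − 9.2 y = 45205.76
Solving the 2×2 system: x ≈ 136.5, y ≈ -11.7 km.
Check against DUG (with the unrounded x, y): √((x − 6.8)²+(y + 111.7)²) = 163.76 ≈ 163.77 km. ✓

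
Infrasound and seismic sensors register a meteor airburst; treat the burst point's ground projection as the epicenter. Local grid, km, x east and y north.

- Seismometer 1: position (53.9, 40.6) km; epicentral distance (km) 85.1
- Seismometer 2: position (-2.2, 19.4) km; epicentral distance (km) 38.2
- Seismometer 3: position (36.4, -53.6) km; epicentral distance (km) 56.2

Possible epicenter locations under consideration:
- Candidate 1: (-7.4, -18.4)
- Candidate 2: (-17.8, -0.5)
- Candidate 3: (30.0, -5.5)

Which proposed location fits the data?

For each candidate, compare |candidate − station| to the reported distance:
Candidate 1: residuals Seismometer 1 0.0, Seismometer 2 0.0, Seismometer 3 0.0 → max 0.0 km
Candidate 2: residuals Seismometer 1 2.5, Seismometer 2 12.9, Seismometer 3 19.7 → max 19.7 km
Candidate 3: residuals Seismometer 1 33.2, Seismometer 2 2.5, Seismometer 3 7.7 → max 33.2 km
Only Candidate 1 has all residuals ≈ 0.

Candidate 1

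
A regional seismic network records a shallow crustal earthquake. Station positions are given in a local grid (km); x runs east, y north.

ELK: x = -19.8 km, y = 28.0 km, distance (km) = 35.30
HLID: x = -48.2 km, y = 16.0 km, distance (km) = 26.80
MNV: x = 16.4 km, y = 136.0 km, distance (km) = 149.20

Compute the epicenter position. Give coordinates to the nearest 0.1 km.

(-31.8, -5.2)

Circle about each station: (x + 19.8)² + (y − 28.0)² = 35.30²; (x + 48.2)² + (y − 16.0)² = 26.80²; (x − 16.4)² + (y − 136.0)² = 149.20².
Subtracting pairs of circle equations eliminates x²+y² and gives linear equations (the radical axes):
-56.8 x − 24.0 y = 1931.05
72.4 x + 216.0 y = -3425.63
Solving the 2×2 system: x ≈ -31.8, y ≈ -5.2 km.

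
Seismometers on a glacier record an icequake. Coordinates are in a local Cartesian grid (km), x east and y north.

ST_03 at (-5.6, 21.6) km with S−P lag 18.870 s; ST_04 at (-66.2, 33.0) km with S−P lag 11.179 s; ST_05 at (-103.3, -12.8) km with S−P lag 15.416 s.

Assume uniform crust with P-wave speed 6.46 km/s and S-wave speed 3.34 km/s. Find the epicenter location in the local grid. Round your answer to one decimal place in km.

Distance from S−P lag: d = Δt · v_P v_S / (v_P − v_S) = Δt · (6.46·3.34)/(6.46−3.34) ≈ 6.9155·Δt.
So d_ST_03 = 130.50, d_ST_04 = 77.31, d_ST_05 = 106.61 km.
Circle about each station: (x + 5.6)² + (y − 21.6)² = 130.50²; (x + 66.2)² + (y − 33.0)² = 77.31²; (x + 103.3)² + (y + 12.8)² = 106.61².
Subtracting pairs of circle equations eliminates x²+y² and gives linear equations (the radical axes):
-121.2 x + 22.8 y = 16026.93
-195.4 x − 68.8 y = 16001.37
Solving the 2×2 system: x ≈ -114.7, y ≈ 93.2 km.
Check against ST_03 (with the unrounded x, y): √((x + 5.6)²+(y − 21.6)²) = 130.50 ≈ 130.50 km. ✓

-114.7 km east, 93.2 km north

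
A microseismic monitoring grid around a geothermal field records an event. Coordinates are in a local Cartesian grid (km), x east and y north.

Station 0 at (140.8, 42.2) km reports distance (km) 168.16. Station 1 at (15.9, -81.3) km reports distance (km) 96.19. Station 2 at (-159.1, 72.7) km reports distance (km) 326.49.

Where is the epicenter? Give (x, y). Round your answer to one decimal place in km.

Circle about each station: (x − 140.8)² + (y − 42.2)² = 168.16²; (x − 15.9)² + (y + 81.3)² = 96.19²; (x + 159.1)² + (y − 72.7)² = 326.49².
Subtracting pairs of circle equations eliminates x²+y² and gives linear equations (the radical axes):
-249.8 x − 247.0 y = 4282.29
-599.8 x + 61.0 y = -69325.31
Solving the 2×2 system: x ≈ 103.2, y ≈ -121.7 km.

(103.2, -121.7)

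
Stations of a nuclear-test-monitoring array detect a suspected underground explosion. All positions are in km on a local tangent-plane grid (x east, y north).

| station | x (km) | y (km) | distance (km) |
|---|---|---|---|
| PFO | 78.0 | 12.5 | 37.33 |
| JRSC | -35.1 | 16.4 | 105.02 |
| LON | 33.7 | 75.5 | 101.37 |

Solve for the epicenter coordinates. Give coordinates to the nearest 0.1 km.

62.8 km east, -21.6 km north

Circle about each station: (x − 78.0)² + (y − 12.5)² = 37.33²; (x + 35.1)² + (y − 16.4)² = 105.02²; (x − 33.7)² + (y − 75.5)² = 101.37².
Subtracting the PFO equation from the JRSC and LON equations removes the quadratic terms:
-226.2 x + 7.8 y = -14374.95
-88.6 x + 126.0 y = -8286.66
Solving the 2×2 system: x ≈ 62.8, y ≈ -21.6 km.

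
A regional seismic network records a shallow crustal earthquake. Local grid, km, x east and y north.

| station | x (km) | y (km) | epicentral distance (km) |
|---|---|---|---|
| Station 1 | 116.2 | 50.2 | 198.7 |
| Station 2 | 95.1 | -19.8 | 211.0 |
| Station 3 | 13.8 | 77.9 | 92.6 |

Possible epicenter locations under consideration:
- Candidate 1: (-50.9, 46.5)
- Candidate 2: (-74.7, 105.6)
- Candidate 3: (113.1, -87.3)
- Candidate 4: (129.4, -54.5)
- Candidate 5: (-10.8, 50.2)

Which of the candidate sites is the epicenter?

Candidate 2

For each candidate, compare |candidate − station| to the reported distance:
Candidate 1: residuals Station 1 31.6, Station 2 50.7, Station 3 20.7 → max 50.7 km
Candidate 2: residuals Station 1 0.1, Station 2 0.1, Station 3 0.1 → max 0.1 km
Candidate 3: residuals Station 1 61.2, Station 2 141.1, Station 3 100.1 → max 141.1 km
Candidate 4: residuals Station 1 93.2, Station 2 162.2, Station 3 83.2 → max 162.2 km
Candidate 5: residuals Station 1 71.7, Station 2 84.1, Station 3 55.6 → max 84.1 km
Only Candidate 2 has all residuals ≈ 0.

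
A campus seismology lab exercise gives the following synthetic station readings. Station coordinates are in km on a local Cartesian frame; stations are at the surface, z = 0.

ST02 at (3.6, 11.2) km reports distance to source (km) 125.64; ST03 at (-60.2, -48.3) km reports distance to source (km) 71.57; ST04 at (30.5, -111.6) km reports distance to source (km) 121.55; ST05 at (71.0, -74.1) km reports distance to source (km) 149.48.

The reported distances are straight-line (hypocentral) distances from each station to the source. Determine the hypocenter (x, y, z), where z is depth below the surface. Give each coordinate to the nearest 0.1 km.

x ≈ -62.3 km, y ≈ -71.7 km, depth ≈ 67.6 km

Each station gives a sphere (x−x_i)² + (y−y_i)² + z² = d_i² (stations at z=0).
Subtracting the ST02 sphere from ST03 and ST04: z² cancels, leaving linear equations in x and y:
-127.6 x − 119.0 y = 16481.67
53.8 x − 245.6 y = 14257.42
Solving: x ≈ -62.300, y ≈ -71.699 km (keep extra digits for the depth step; rounded: -62.3, -71.7).
Then from the ST02 sphere: z² = 125.64² − (x − 3.6)² − (y − 11.2)² with x = -62.300, y = -71.699, so z ≈ 67.604 ≈ 67.6 km.
Check against ST05 (with the unrounded solution): distance 149.48 ≈ 149.48 km. ✓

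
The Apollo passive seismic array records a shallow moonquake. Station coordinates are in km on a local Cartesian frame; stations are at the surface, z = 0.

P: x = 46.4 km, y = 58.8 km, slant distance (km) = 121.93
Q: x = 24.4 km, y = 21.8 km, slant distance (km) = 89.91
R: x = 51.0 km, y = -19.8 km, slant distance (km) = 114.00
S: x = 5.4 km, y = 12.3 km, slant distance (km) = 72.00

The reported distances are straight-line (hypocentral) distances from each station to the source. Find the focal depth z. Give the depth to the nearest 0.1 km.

Each station gives a sphere (x−x_i)² + (y−y_i)² + z² = d_i² (stations at z=0).
Subtracting the P sphere from Q and R: z² cancels, leaving linear equations in x and y:
-44.0 x − 74.0 y = 2243.32
9.2 x − 157.2 y = -746.44
Solving: x ≈ -53.686, y ≈ 1.606 km (keep extra digits for the depth step; rounded: -53.7, 1.6).
Then from the P sphere: z² = 121.93² − (x − 46.4)² − (y − 58.8)² with x = -53.686, y = 1.606, so z ≈ 39.731 ≈ 39.7 km.

39.7 km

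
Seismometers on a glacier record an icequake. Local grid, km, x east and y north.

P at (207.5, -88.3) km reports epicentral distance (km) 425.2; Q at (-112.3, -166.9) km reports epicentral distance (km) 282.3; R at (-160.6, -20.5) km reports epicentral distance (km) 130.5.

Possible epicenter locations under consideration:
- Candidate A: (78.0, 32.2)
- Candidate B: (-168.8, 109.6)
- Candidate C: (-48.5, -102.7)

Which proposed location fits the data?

For each candidate, compare |candidate − station| to the reported distance:
Candidate A: residuals P 248.3, Q 6.9, R 113.9 → max 248.3 km
Candidate B: residuals P 0.0, Q 0.1, R 0.1 → max 0.1 km
Candidate C: residuals P 168.8, Q 191.8, R 8.5 → max 191.8 km
Only Candidate B has all residuals ≈ 0.

Candidate B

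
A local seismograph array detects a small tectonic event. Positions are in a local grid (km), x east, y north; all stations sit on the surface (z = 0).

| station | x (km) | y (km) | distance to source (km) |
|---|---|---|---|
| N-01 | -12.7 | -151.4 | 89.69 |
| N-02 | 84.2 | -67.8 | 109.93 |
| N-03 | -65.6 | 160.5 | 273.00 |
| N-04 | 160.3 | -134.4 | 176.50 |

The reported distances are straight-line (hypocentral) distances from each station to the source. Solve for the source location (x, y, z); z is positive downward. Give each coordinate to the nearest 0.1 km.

Each station gives a sphere (x−x_i)² + (y−y_i)² + z² = d_i² (stations at z=0).
Subtracting the N-01 sphere from N-02 and N-03: z² cancels, leaving linear equations in x and y:
193.8 x + 167.2 y = -15437.08
-105.8 x + 623.8 y = -59504.34
Solving: x ≈ 2.305, y ≈ -94.999 km (keep extra digits for the depth step; rounded: 2.3, -95.0).
Then from the N-01 sphere: z² = 89.69² − (x + 12.7)² − (y + 151.4)² with x = 2.305, y = -94.999, so z ≈ 68.103 ≈ 68.1 km.

x ≈ 2.3 km, y ≈ -95.0 km, depth ≈ 68.1 km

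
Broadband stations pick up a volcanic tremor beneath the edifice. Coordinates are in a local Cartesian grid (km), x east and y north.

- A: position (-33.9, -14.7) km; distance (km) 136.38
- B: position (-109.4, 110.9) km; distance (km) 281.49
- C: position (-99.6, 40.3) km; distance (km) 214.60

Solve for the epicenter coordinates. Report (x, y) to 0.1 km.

x ≈ 11.5 km, y ≈ -143.3 km

Circle about each station: (x + 33.9)² + (y + 14.7)² = 136.38²; (x + 109.4)² + (y − 110.9)² = 281.49²; (x + 99.6)² + (y − 40.3)² = 214.60².
Subtracting the A equation from the B and C equations removes the quadratic terms:
-151.0 x + 251.2 y = -37735.25
-131.4 x + 110.0 y = -17274.71
Solving the 2×2 system: x ≈ 11.5, y ≈ -143.3 km.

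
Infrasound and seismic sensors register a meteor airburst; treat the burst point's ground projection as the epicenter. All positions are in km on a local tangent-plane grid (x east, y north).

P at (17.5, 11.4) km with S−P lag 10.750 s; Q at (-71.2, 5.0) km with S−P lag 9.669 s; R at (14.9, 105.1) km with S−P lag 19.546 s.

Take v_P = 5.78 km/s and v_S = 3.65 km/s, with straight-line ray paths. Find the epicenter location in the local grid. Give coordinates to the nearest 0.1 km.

x ≈ -32.5 km, y ≈ -82.6 km

Distance from S−P lag: d = Δt · v_P v_S / (v_P − v_S) = Δt · (5.78·3.65)/(5.78−3.65) ≈ 9.9047·Δt.
So d_P = 106.48, d_Q = 95.77, d_R = 193.60 km.
Circle about each station: (x − 17.5)² + (y − 11.4)² = 106.48²; (x + 71.2)² + (y − 5.0)² = 95.77²; (x − 14.9)² + (y − 105.1)² = 193.60².
Subtracting pairs of circle equations eliminates x²+y² and gives linear equations (the radical axes):
-177.4 x − 12.8 y = 6824.33
-5.2 x + 187.4 y = -15311.16
Solving the 2×2 system: x ≈ -32.5, y ≈ -82.6 km.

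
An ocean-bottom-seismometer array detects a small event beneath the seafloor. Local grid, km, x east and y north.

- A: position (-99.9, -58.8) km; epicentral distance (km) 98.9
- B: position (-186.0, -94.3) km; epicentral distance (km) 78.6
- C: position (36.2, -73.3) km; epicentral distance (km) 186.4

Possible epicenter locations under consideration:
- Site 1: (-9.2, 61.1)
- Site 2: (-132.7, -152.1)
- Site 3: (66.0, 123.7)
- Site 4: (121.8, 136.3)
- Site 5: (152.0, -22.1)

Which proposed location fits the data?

For each candidate, compare |candidate − station| to the reported distance:
Site 1: residuals A 51.4, B 156.8, C 44.5 → max 156.8 km
Site 2: residuals A 0.0, B 0.0, C 0.0 → max 0.0 km
Site 3: residuals A 147.7, B 254.6, C 12.8 → max 254.6 km
Site 4: residuals A 196.4, B 306.0, C 40.0 → max 306.0 km
Site 5: residuals A 155.7, B 267.0, C 59.8 → max 267.0 km
Only Site 2 has all residuals ≈ 0.

Site 2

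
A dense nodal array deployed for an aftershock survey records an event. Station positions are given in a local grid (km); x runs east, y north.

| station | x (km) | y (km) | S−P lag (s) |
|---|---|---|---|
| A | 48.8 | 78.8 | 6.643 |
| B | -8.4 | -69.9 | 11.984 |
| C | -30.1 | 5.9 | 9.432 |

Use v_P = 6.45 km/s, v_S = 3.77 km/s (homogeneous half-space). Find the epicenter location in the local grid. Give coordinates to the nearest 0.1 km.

(54.5, 18.8)

Distance from S−P lag: d = Δt · v_P v_S / (v_P − v_S) = Δt · (6.45·3.77)/(6.45−3.77) ≈ 9.0733·Δt.
So d_A = 60.27, d_B = 108.73, d_C = 85.58 km.
Circle about each station: (x − 48.8)² + (y − 78.8)² = 60.27²; (x + 8.4)² + (y + 69.9)² = 108.73²; (x + 30.1)² + (y − 5.9)² = 85.58².
Subtracting the A equation from the B and C equations removes the quadratic terms:
-114.4 x − 297.4 y = -11824.05
-157.8 x − 145.8 y = -11341.52
Solving the 2×2 system: x ≈ 54.5, y ≈ 18.8 km.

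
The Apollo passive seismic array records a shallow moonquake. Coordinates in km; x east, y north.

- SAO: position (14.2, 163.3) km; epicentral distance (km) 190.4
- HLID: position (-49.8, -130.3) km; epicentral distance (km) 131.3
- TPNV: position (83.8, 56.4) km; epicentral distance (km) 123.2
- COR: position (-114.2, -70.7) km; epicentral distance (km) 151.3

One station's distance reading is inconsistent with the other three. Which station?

TPNV

Solve using three stations at a time. Using SAO, HLID, COR (subtract circle equations pairwise → linear system) gives (x, y) ≈ (30.5, -26.4).
Distances from that point to each station vs reported:
  SAO: calculated 190.4 vs reported 190.4 → residual 0.0 km
  HLID: calculated 131.3 vs reported 131.3 → residual 0.0 km
  TPNV: calculated 98.5 vs reported 123.2 → residual 24.7 km
  COR: calculated 151.3 vs reported 151.3 → residual 0.0 km
SAO, HLID, COR are mutually consistent (residuals ≈ 0); TPNV is off by 24.7 km.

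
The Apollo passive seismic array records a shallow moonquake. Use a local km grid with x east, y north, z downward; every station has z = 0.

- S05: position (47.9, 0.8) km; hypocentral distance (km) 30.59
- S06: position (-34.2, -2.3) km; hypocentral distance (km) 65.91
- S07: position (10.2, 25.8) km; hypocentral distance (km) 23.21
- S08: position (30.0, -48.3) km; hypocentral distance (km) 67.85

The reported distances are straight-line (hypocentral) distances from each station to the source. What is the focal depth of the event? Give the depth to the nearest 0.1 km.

Each station gives a sphere (x−x_i)² + (y−y_i)² + z² = d_i² (stations at z=0).
Subtracting the S05 sphere from S06 and S07: z² cancels, leaving linear equations in x and y:
-164.2 x − 6.2 y = -4528.50
-75.4 x + 50.0 y = -1128.33
Solving: x ≈ 26.900, y ≈ 17.998 km (keep extra digits for the depth step; rounded: 26.9, 18.0).
Then from the S05 sphere: z² = 30.59² − (x − 47.9)² − (y − 0.8)² with x = 26.900, y = 17.998, so z ≈ 14.106 ≈ 14.1 km.

z ≈ 14.1 km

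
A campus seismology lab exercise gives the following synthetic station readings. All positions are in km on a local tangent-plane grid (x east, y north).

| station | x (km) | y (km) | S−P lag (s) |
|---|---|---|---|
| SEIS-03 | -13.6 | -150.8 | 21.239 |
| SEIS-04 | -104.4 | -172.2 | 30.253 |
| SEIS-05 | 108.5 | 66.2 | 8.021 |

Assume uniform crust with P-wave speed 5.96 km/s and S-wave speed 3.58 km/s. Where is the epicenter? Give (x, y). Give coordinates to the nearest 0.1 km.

Distance from S−P lag: d = Δt · v_P v_S / (v_P − v_S) = Δt · (5.96·3.58)/(5.96−3.58) ≈ 8.9650·Δt.
So d_SEIS-03 = 190.41, d_SEIS-04 = 271.22, d_SEIS-05 = 71.91 km.
Circle about each station: (x + 13.6)² + (y + 150.8)² = 190.41²; (x + 104.4)² + (y + 172.2)² = 271.22²; (x − 108.5)² + (y − 66.2)² = 71.91².
Subtracting pairs of circle equations eliminates x²+y² and gives linear equations (the radical axes):
-181.6 x − 42.8 y = -19677.72
244.2 x + 434.0 y = 24314.01
Solving the 2×2 system: x ≈ 109.7, y ≈ -5.7 km.

x ≈ 109.7 km, y ≈ -5.7 km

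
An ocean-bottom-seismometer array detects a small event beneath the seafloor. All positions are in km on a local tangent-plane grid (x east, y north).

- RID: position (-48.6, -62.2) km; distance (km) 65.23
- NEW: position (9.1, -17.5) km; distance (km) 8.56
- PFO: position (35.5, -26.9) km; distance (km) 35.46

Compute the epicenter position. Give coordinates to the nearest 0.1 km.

(0.8, -19.6)

Circle about each station: (x + 48.6)² + (y + 62.2)² = 65.23²; (x − 9.1)² + (y + 17.5)² = 8.56²; (x − 35.5)² + (y + 26.9)² = 35.46².
Subtracting the RID equation from the NEW and PFO equations removes the quadratic terms:
115.4 x + 89.4 y = -1660.06
168.2 x + 70.6 y = -1249.40
Solving the 2×2 system: x ≈ 0.8, y ≈ -19.6 km.
Check against RID (with the unrounded x, y): √((x + 48.6)²+(y + 62.2)²) = 65.23 ≈ 65.23 km. ✓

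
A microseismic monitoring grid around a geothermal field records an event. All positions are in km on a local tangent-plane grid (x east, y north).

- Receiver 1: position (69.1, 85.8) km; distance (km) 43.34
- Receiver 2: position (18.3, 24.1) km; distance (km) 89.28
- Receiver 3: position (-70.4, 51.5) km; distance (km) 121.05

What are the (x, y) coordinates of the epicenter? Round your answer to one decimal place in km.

(34.5, 111.9)

Circle about each station: (x − 69.1)² + (y − 85.8)² = 43.34²; (x − 18.3)² + (y − 24.1)² = 89.28²; (x + 70.4)² + (y − 51.5)² = 121.05².
Subtracting pairs of circle equations eliminates x²+y² and gives linear equations (the radical axes):
-101.6 x − 123.4 y = -17313.31
-279.0 x − 68.6 y = -17302.79
Solving the 2×2 system: x ≈ 34.5, y ≈ 111.9 km.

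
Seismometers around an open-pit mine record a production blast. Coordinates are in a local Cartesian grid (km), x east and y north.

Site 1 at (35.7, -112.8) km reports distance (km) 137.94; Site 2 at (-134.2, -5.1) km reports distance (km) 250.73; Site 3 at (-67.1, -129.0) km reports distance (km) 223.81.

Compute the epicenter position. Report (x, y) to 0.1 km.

(116.5, -1.0)

Circle about each station: (x − 35.7)² + (y + 112.8)² = 137.94²; (x + 134.2)² + (y + 5.1)² = 250.73²; (x + 67.1)² + (y + 129.0)² = 223.81².
Subtracting pairs of circle equations eliminates x²+y² and gives linear equations (the radical axes):
-339.8 x + 215.4 y = -39800.77
-205.6 x − 32.4 y = -23918.39
Solving the 2×2 system: x ≈ 116.5, y ≈ -1.0 km.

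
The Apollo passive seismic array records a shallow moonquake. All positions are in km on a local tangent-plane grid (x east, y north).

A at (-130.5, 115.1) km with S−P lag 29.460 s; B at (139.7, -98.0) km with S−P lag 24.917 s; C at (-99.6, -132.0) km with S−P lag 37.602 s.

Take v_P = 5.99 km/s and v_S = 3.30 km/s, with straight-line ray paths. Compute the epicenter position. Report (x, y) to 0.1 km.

(82.4, 75.9)

Distance from S−P lag: d = Δt · v_P v_S / (v_P − v_S) = Δt · (5.99·3.30)/(5.99−3.30) ≈ 7.3483·Δt.
So d_A = 216.48, d_B = 183.10, d_C = 276.31 km.
Circle about each station: (x + 130.5)² + (y − 115.1)² = 216.48²; (x − 139.7)² + (y + 98.0)² = 183.10²; (x + 99.6)² + (y + 132.0)² = 276.31².
Subtracting pairs of circle equations eliminates x²+y² and gives linear equations (the radical axes):
540.4 x − 426.2 y = 12179.81
61.8 x − 494.2 y = -32417.73
Solving the 2×2 system: x ≈ 82.4, y ≈ 75.9 km.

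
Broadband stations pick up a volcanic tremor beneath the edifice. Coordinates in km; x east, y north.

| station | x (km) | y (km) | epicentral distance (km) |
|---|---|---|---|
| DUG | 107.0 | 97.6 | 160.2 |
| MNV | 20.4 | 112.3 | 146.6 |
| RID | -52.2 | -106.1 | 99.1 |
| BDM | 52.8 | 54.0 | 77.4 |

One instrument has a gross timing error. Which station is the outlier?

Solve using three stations at a time. Using DUG, MNV, RID (subtract circle equations pairwise → linear system) gives (x, y) ≈ (16.0, -34.2).
Distances from that point to each station vs reported:
  DUG: calculated 160.2 vs reported 160.2 → residual 0.0 km
  MNV: calculated 146.6 vs reported 146.6 → residual 0.0 km
  RID: calculated 99.1 vs reported 99.1 → residual 0.0 km
  BDM: calculated 95.6 vs reported 77.4 → residual 18.2 km
DUG, MNV, RID are mutually consistent (residuals ≈ 0); BDM is off by 18.2 km.

BDM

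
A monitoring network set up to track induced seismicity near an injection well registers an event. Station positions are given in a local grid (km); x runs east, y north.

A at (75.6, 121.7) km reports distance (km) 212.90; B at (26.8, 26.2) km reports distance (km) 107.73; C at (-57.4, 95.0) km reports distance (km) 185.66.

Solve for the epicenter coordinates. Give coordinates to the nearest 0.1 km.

Circle about each station: (x − 75.6)² + (y − 121.7)² = 212.90²; (x − 26.8)² + (y − 26.2)² = 107.73²; (x + 57.4)² + (y − 95.0)² = 185.66².
Subtracting the A equation from the B and C equations removes the quadratic terms:
-97.6 x − 191.0 y = 14599.09
-266.0 x − 53.4 y = 2650.28
Solving the 2×2 system: x ≈ 6.0, y ≈ -79.5 km.
Check against A (with the unrounded x, y): √((x − 75.6)²+(y − 121.7)²) = 212.90 ≈ 212.90 km. ✓

(6.0, -79.5)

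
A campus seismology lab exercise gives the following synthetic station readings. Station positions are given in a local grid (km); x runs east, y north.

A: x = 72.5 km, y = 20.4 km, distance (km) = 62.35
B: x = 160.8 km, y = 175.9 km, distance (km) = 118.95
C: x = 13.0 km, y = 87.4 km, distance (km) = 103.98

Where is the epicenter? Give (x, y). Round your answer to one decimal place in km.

114.8 km east, 66.2 km north

Circle about each station: (x − 72.5)² + (y − 20.4)² = 62.35²; (x − 160.8)² + (y − 175.9)² = 118.95²; (x − 13.0)² + (y − 87.4)² = 103.98².
Subtracting the A equation from the B and C equations removes the quadratic terms:
176.6 x + 311.0 y = 40863.46
-119.0 x + 134.0 y = -4788.97
Solving the 2×2 system: x ≈ 114.8, y ≈ 66.2 km.
Check against A (with the unrounded x, y): √((x − 72.5)²+(y − 20.4)²) = 62.35 ≈ 62.35 km. ✓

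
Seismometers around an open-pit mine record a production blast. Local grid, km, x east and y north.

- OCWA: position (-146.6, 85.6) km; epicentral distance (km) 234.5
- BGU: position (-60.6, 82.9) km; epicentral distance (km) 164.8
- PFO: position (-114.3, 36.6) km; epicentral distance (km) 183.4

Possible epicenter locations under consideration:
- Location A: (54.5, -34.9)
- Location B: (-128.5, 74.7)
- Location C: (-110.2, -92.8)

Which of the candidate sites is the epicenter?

For each candidate, compare |candidate − station| to the reported distance:
Location A: residuals OCWA 0.1, BGU 0.1, PFO 0.1 → max 0.1 km
Location B: residuals OCWA 213.4, BGU 96.4, PFO 142.7 → max 213.4 km
Location C: residuals OCWA 52.4, BGU 17.8, PFO 53.9 → max 53.9 km
Only Location A has all residuals ≈ 0.

Location A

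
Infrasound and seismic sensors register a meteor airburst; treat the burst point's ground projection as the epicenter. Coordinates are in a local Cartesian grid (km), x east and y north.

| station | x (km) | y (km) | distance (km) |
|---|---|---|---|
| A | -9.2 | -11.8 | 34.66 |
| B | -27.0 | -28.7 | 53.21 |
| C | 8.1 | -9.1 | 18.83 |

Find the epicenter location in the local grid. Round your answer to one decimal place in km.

x ≈ 25.0 km, y ≈ -17.4 km

Circle about each station: (x + 9.2)² + (y + 11.8)² = 34.66²; (x + 27.0)² + (y + 28.7)² = 53.21²; (x − 8.1)² + (y + 9.1)² = 18.83².
Subtracting pairs of circle equations eliminates x²+y² and gives linear equations (the radical axes):
-35.6 x − 33.8 y = -301.18
34.6 x + 5.4 y = 771.29
Solving the 2×2 system: x ≈ 25.0, y ≈ -17.4 km.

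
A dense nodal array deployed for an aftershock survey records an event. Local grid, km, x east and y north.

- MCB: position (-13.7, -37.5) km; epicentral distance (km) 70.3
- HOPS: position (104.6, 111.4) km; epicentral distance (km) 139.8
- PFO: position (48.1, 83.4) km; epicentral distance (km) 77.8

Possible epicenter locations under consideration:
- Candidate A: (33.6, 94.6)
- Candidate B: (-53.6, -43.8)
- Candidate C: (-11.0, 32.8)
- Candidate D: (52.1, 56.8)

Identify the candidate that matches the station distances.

Candidate C

For each candidate, compare |candidate − station| to the reported distance:
Candidate A: residuals MCB 70.0, HOPS 66.8, PFO 59.5 → max 70.0 km
Candidate B: residuals MCB 29.9, HOPS 81.8, PFO 85.1 → max 85.1 km
Candidate C: residuals MCB 0.1, HOPS 0.0, PFO 0.0 → max 0.1 km
Candidate D: residuals MCB 44.7, HOPS 64.1, PFO 50.9 → max 64.1 km
Only Candidate C has all residuals ≈ 0.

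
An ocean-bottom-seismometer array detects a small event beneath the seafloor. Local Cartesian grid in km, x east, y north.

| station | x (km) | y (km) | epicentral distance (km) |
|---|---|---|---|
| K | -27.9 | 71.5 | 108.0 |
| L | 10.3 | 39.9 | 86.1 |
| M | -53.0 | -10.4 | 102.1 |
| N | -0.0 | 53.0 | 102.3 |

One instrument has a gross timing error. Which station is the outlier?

K

Solve using three stations at a time. Using L, M, N (subtract circle equations pairwise → linear system) gives (x, y) ≈ (44.9, -38.8).
Distances from that point to each station vs reported:
  K: calculated 132.1 vs reported 108.0 → residual 24.1 km
  L: calculated 85.9 vs reported 86.1 → residual 0.2 km
  M: calculated 102.0 vs reported 102.1 → residual 0.1 km
  N: calculated 102.2 vs reported 102.3 → residual 0.1 km
L, M, N are mutually consistent (residuals ≈ 0); K is off by 24.1 km.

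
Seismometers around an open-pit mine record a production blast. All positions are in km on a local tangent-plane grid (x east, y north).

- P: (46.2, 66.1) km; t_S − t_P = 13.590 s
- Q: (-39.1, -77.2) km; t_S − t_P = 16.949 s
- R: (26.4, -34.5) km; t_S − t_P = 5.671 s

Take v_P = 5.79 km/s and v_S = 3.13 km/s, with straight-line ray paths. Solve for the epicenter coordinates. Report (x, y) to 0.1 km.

Distance from S−P lag: d = Δt · v_P v_S / (v_P − v_S) = Δt · (5.79·3.13)/(5.79−3.13) ≈ 6.8130·Δt.
So d_P = 92.59, d_Q = 115.47, d_R = 38.64 km.
Circle about each station: (x − 46.2)² + (y − 66.1)² = 92.59²; (x + 39.1)² + (y + 77.2)² = 115.47²; (x − 26.4)² + (y + 34.5)² = 38.64².
Subtracting the P equation from the Q and R equations removes the quadratic terms:
-170.6 x − 286.6 y = -3775.41
-39.6 x − 201.2 y = 2463.42
Solving the 2×2 system: x ≈ 63.8, y ≈ -24.8 km.
Check against P (with the unrounded x, y): √((x − 46.2)²+(y − 66.1)²) = 92.59 ≈ 92.59 km. ✓

63.8 km east, -24.8 km north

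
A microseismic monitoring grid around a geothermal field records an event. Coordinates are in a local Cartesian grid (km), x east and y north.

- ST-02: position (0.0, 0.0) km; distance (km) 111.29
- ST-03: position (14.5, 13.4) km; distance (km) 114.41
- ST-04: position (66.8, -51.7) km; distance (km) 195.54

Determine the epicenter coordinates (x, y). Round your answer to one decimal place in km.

Circle about each station: x² + y² = 111.29²; (x − 14.5)² + (y − 13.4)² = 114.41²; (x − 66.8)² + (y + 51.7)² = 195.54².
Subtracting pairs of circle equations eliminates x²+y² and gives linear equations (the radical axes):
29.0 x + 26.8 y = -314.37
133.6 x − 103.4 y = -18715.30
Solving the 2×2 system: x ≈ -81.2, y ≈ 76.1 km.
Check against ST-02 (with the unrounded x, y): √(x²+y²) = 111.28 ≈ 111.29 km. ✓

(-81.2, 76.1)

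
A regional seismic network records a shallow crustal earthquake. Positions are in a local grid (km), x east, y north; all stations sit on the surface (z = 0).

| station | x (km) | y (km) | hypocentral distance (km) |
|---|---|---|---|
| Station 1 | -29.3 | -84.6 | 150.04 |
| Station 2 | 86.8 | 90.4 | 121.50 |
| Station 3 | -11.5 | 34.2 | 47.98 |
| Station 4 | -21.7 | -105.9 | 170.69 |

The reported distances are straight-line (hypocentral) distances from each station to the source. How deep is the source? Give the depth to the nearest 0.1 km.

Each station gives a sphere (x−x_i)² + (y−y_i)² + z² = d_i² (stations at z=0).
Subtracting the Station 1 sphere from Station 2 and Station 3: z² cancels, leaving linear equations in x and y:
232.2 x + 350.0 y = 15440.50
35.6 x + 237.6 y = 13496.16
Solving: x ≈ -24.701, y ≈ 60.503 km (keep extra digits for the depth step; rounded: -24.7, 60.5).
Then from the Station 1 sphere: z² = 150.04² − (x + 29.3)² − (y + 84.6)² with x = -24.701, y = 60.503, so z ≈ 37.894 ≈ 37.9 km.
Check against Station 4 (with the unrounded solution): distance 170.69 ≈ 170.69 km. ✓

37.9 km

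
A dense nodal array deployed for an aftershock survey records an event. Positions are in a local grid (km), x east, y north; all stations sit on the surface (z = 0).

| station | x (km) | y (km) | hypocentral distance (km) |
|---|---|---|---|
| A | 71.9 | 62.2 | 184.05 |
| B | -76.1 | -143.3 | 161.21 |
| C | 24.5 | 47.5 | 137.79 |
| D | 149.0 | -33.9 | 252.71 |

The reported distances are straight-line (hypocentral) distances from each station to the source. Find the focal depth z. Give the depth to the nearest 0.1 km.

Each station gives a sphere (x−x_i)² + (y−y_i)² + z² = d_i² (stations at z=0).
Subtracting the A sphere from B and C: z² cancels, leaving linear equations in x and y:
-296.0 x − 411.0 y = 25173.39
-94.8 x − 29.4 y = 8706.37
Solving: x ≈ -93.793, y ≈ 6.300 km (keep extra digits for the depth step; rounded: -93.8, 6.3).
Then from the A sphere: z² = 184.05² − (x − 71.9)² − (y − 62.2)² with x = -93.793, y = 6.300, so z ≈ 57.406 ≈ 57.4 km.

depth ≈ 57.4 km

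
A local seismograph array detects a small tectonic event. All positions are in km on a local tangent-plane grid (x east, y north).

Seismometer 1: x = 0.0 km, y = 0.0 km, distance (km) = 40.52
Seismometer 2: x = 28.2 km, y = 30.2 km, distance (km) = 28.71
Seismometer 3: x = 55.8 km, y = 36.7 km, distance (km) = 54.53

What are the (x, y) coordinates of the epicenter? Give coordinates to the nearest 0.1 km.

(1.4, 40.5)

Circle about each station: x² + y² = 40.52²; (x − 28.2)² + (y − 30.2)² = 28.71²; (x − 55.8)² + (y − 36.7)² = 54.53².
Subtracting pairs of circle equations eliminates x²+y² and gives linear equations (the radical axes):
56.4 x + 60.4 y = 2524.89
111.6 x + 73.4 y = 3128.88
Solving the 2×2 system: x ≈ 1.4, y ≈ 40.5 km.
Check against Seismometer 1 (with the unrounded x, y): √(x²+y²) = 40.51 ≈ 40.52 km. ✓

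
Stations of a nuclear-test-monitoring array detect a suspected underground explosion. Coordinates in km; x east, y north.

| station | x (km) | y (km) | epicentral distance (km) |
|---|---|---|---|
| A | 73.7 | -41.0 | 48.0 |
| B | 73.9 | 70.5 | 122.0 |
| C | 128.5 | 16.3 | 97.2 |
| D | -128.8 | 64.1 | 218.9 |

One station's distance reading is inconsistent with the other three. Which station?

A

Solve using three stations at a time. Using B, C, D (subtract circle equations pairwise → linear system) gives (x, y) ≈ (57.8, -50.5).
Distances from that point to each station vs reported:
  A: calculated 18.6 vs reported 48.0 → residual 29.4 km
  B: calculated 122.1 vs reported 122.0 → residual 0.1 km
  C: calculated 97.3 vs reported 97.2 → residual 0.1 km
  D: calculated 218.9 vs reported 218.9 → residual 0.0 km
B, C, D are mutually consistent (residuals ≈ 0); A is off by 29.4 km.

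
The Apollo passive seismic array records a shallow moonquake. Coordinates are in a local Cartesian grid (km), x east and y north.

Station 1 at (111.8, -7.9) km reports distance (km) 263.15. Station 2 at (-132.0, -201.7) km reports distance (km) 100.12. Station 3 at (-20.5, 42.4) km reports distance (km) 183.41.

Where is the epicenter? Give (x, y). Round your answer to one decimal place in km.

-134.1 km east, -101.6 km north

Circle about each station: (x − 111.8)² + (y + 7.9)² = 263.15²; (x + 132.0)² + (y + 201.7)² = 100.12²; (x + 20.5)² + (y − 42.4)² = 183.41².
Subtracting the Station 1 equation from the Station 2 and Station 3 equations removes the quadratic terms:
-487.6 x − 387.6 y = 104769.15
-264.6 x + 100.6 y = 25265.05
Solving the 2×2 system: x ≈ -134.1, y ≈ -101.6 km.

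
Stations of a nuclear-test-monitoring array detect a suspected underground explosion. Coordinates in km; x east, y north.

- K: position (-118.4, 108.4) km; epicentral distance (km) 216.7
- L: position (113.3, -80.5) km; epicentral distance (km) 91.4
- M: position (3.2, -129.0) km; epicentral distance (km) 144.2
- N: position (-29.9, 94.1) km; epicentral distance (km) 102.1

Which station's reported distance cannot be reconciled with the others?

Solve using three stations at a time. Using K, L, M (subtract circle equations pairwise → linear system) gives (x, y) ≈ (68.9, -0.6).
Distances from that point to each station vs reported:
  K: calculated 216.7 vs reported 216.7 → residual 0.0 km
  L: calculated 91.4 vs reported 91.4 → residual 0.0 km
  M: calculated 144.2 vs reported 144.2 → residual 0.0 km
  N: calculated 136.9 vs reported 102.1 → residual 34.8 km
K, L, M are mutually consistent (residuals ≈ 0); N is off by 34.8 km.

N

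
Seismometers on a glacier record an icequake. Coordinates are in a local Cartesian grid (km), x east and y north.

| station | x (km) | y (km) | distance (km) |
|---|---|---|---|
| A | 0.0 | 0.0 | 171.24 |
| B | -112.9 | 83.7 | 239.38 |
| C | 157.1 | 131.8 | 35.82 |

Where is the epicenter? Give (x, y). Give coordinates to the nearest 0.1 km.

(124.0, 118.1)

Circle about each station: x² + y² = 171.24²; (x + 112.9)² + (y − 83.7)² = 239.38²; (x − 157.1)² + (y − 131.8)² = 35.82².
Subtracting pairs of circle equations eliminates x²+y² and gives linear equations (the radical axes):
-225.8 x + 167.4 y = -8227.55
314.2 x + 263.6 y = 70091.72
Solving the 2×2 system: x ≈ 124.0, y ≈ 118.1 km.
Check against A (with the unrounded x, y): √(x²+y²) = 171.24 ≈ 171.24 km. ✓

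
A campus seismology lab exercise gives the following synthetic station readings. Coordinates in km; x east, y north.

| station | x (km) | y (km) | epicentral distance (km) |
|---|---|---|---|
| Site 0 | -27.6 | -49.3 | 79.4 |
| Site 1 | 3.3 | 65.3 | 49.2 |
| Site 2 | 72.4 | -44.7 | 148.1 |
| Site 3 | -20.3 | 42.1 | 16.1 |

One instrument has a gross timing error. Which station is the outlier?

Site 2

Solve using three stations at a time. Using Site 0, Site 1, Site 3 (subtract circle equations pairwise → linear system) gives (x, y) ≈ (-31.0, 30.0).
Distances from that point to each station vs reported:
  Site 0: calculated 79.4 vs reported 79.4 → residual 0.0 km
  Site 1: calculated 49.2 vs reported 49.2 → residual 0.0 km
  Site 2: calculated 127.6 vs reported 148.1 → residual 20.5 km
  Site 3: calculated 16.1 vs reported 16.1 → residual 0.0 km
Site 0, Site 1, Site 3 are mutually consistent (residuals ≈ 0); Site 2 is off by 20.5 km.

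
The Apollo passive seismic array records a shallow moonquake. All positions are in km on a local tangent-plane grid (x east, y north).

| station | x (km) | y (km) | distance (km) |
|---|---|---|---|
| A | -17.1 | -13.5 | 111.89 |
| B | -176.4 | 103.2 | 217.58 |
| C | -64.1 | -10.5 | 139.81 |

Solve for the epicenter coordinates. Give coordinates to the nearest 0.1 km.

Circle about each station: (x + 17.1)² + (y + 13.5)² = 111.89²; (x + 176.4)² + (y − 103.2)² = 217.58²; (x + 64.1)² + (y + 10.5)² = 139.81².
Subtracting pairs of circle equations eliminates x²+y² and gives linear equations (the radical axes):
-318.6 x + 233.4 y = 6470.86
-94.0 x + 6.0 y = -3283.06
Solving the 2×2 system: x ≈ 40.2, y ≈ 82.6 km.
Check against A (with the unrounded x, y): √((x + 17.1)²+(y + 13.5)²) = 111.88 ≈ 111.89 km. ✓

(40.2, 82.6)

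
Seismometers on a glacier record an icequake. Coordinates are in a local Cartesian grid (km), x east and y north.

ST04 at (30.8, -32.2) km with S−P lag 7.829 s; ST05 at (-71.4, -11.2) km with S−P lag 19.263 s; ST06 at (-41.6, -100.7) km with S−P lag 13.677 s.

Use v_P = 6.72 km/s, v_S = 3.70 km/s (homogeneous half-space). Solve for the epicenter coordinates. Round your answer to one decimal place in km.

Distance from S−P lag: d = Δt · v_P v_S / (v_P − v_S) = Δt · (6.72·3.70)/(6.72−3.70) ≈ 8.2331·Δt.
So d_ST04 = 64.46, d_ST05 = 158.59, d_ST06 = 112.60 km.
Circle about each station: (x − 30.8)² + (y + 32.2)² = 64.46²; (x + 71.4)² + (y + 11.2)² = 158.59²; (x + 41.6)² + (y + 100.7)² = 112.60².
Subtracting pairs of circle equations eliminates x²+y² and gives linear equations (the radical axes):
-204.4 x + 42.0 y = -17757.78
-144.8 x − 137.0 y = 1361.90
Solving the 2×2 system: x ≈ 69.7, y ≈ -83.6 km.

x ≈ 69.7 km, y ≈ -83.6 km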